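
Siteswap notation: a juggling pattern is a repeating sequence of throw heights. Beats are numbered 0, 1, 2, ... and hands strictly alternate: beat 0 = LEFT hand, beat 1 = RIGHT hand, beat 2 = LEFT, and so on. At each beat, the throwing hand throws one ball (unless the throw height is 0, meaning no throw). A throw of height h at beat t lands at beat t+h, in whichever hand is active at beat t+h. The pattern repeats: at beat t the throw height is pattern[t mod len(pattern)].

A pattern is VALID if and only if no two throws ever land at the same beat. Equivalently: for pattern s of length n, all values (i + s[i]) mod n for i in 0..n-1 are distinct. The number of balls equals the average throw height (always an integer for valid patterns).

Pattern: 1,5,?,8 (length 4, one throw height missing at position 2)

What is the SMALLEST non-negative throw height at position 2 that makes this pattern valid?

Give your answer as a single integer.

Answer: 2

Derivation:
i=0: (0 + 1) mod 4 = 1
i=1: (1 + 5) mod 4 = 2
i=2: s[i]=? (unknown)
i=3: (3 + 8) mod 4 = 3
Known residues: [1, 2, 3]; need a permutation of 0..3, so missing residue r = 0
Need (2 + s) mod 4 = 0; smallest s = (0 - 2) mod 4 = 2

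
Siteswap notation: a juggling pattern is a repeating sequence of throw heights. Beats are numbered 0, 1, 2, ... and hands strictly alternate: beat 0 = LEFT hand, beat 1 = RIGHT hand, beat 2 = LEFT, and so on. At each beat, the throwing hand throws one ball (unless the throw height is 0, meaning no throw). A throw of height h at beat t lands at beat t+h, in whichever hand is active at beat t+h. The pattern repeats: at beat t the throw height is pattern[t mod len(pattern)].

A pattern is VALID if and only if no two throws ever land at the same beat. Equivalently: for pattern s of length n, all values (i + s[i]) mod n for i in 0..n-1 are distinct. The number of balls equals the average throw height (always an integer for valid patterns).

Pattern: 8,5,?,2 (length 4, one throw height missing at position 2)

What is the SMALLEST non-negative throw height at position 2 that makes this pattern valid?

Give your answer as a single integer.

Answer: 1

Derivation:
i=0: (0 + 8) mod 4 = 0
i=1: (1 + 5) mod 4 = 2
i=2: s[i]=? (unknown)
i=3: (3 + 2) mod 4 = 1
Known residues: [0, 1, 2]; need a permutation of 0..3, so missing residue r = 3
Need (2 + s) mod 4 = 3; smallest s = (3 - 2) mod 4 = 1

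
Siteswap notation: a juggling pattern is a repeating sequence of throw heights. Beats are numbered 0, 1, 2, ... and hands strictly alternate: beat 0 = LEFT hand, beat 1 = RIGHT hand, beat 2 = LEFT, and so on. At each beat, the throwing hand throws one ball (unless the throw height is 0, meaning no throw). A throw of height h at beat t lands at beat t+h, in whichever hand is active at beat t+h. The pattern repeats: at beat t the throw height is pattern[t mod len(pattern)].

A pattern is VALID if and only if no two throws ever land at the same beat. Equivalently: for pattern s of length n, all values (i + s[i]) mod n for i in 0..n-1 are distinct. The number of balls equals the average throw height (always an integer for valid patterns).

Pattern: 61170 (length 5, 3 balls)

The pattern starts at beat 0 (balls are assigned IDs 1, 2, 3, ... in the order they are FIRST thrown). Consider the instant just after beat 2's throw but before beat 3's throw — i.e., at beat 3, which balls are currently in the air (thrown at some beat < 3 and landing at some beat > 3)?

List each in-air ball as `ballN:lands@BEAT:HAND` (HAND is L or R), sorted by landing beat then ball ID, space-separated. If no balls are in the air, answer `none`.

Answer: ball1:lands@6:L

Derivation:
Beat 0 (L): throw ball1 h=6 -> lands@6:L; in-air after throw: [b1@6:L]
Beat 1 (R): throw ball2 h=1 -> lands@2:L; in-air after throw: [b2@2:L b1@6:L]
Beat 2 (L): throw ball2 h=1 -> lands@3:R; in-air after throw: [b2@3:R b1@6:L]
Beat 3 (R): throw ball2 h=7 -> lands@10:L; in-air after throw: [b1@6:L b2@10:L]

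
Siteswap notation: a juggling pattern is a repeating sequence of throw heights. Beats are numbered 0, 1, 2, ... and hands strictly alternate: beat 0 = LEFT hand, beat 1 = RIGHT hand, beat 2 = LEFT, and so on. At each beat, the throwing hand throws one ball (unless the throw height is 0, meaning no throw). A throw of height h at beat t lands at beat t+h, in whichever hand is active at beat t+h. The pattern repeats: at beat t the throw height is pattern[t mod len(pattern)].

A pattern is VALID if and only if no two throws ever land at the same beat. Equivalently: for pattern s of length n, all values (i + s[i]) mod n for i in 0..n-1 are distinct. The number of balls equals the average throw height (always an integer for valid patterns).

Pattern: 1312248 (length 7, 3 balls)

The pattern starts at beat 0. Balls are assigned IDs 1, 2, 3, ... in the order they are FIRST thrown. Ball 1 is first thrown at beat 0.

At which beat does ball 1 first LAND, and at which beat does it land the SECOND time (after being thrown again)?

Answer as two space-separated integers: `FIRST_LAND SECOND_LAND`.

Beat 0 (L): throw ball1 h=1 -> lands@1:R; in-air after throw: [b1@1:R]
Beat 1 (R): throw ball1 h=3 -> lands@4:L; in-air after throw: [b1@4:L]
Beat 2 (L): throw ball2 h=1 -> lands@3:R; in-air after throw: [b2@3:R b1@4:L]
Beat 3 (R): throw ball2 h=2 -> lands@5:R; in-air after throw: [b1@4:L b2@5:R]
Beat 4 (L): throw ball1 h=2 -> lands@6:L; in-air after throw: [b2@5:R b1@6:L]
Ball 1: thrown@0 h=1 -> first land @1; rethrown@1 h=3 -> second land @4

Answer: 1 4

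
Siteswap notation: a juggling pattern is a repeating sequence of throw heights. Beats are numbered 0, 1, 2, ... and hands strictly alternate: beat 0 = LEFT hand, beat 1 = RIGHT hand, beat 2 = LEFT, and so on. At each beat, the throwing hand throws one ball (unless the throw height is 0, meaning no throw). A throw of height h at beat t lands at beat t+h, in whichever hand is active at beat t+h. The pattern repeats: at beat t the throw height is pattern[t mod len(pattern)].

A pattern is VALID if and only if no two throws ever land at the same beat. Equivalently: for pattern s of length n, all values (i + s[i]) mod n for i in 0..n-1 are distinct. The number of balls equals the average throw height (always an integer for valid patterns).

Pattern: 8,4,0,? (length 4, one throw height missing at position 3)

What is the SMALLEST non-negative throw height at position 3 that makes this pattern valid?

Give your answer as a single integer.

i=0: (0 + 8) mod 4 = 0
i=1: (1 + 4) mod 4 = 1
i=2: (2 + 0) mod 4 = 2
i=3: s[i]=? (unknown)
Known residues: [0, 1, 2]; need a permutation of 0..3, so missing residue r = 3
Need (3 + s) mod 4 = 3; smallest s = (3 - 3) mod 4 = 0

Answer: 0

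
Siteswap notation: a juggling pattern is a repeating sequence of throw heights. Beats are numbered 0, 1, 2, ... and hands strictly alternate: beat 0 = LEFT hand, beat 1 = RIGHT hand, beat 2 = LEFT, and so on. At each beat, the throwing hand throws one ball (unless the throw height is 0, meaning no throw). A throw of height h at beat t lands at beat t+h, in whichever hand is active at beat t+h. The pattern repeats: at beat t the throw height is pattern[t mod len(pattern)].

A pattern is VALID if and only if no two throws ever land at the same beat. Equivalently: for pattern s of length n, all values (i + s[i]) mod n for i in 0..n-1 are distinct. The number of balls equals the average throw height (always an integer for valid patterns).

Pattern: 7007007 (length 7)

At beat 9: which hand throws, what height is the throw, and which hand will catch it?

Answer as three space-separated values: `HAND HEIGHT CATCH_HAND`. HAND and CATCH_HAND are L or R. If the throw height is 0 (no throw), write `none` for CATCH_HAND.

Beat 9: 9 mod 2 = 1, so hand = R
Throw height = pattern[9 mod 7] = pattern[2] = 0

Answer: R 0 none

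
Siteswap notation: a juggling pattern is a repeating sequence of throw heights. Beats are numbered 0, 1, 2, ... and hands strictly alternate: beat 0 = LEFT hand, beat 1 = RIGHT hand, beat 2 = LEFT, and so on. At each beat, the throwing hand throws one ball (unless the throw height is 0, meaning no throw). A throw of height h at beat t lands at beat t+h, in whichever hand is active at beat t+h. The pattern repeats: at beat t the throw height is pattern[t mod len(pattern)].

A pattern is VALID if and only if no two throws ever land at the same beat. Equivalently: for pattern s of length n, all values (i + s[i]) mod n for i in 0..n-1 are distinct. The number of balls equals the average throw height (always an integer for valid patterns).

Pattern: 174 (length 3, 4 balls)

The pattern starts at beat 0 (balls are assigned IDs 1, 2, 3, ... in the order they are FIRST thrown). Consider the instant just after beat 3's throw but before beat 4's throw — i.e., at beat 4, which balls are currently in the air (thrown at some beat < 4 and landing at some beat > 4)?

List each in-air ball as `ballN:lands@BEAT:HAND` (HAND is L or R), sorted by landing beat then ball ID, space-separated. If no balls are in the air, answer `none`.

Answer: ball2:lands@6:L ball1:lands@8:L

Derivation:
Beat 0 (L): throw ball1 h=1 -> lands@1:R; in-air after throw: [b1@1:R]
Beat 1 (R): throw ball1 h=7 -> lands@8:L; in-air after throw: [b1@8:L]
Beat 2 (L): throw ball2 h=4 -> lands@6:L; in-air after throw: [b2@6:L b1@8:L]
Beat 3 (R): throw ball3 h=1 -> lands@4:L; in-air after throw: [b3@4:L b2@6:L b1@8:L]
Beat 4 (L): throw ball3 h=7 -> lands@11:R; in-air after throw: [b2@6:L b1@8:L b3@11:R]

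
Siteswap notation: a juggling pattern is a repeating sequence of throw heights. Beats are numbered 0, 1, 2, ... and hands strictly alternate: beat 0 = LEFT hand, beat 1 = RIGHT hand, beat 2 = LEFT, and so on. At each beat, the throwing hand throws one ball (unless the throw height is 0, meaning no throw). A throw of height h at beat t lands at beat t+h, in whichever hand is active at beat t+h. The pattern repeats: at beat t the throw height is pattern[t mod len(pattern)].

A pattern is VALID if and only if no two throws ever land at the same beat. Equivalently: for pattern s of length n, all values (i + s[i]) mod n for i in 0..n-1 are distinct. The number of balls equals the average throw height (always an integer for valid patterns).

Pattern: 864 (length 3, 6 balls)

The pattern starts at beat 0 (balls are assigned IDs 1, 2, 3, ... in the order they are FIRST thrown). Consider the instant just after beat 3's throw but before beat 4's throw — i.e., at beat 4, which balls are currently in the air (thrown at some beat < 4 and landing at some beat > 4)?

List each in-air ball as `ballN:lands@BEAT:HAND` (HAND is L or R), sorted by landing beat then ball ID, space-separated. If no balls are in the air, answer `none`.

Answer: ball3:lands@6:L ball2:lands@7:R ball1:lands@8:L ball4:lands@11:R

Derivation:
Beat 0 (L): throw ball1 h=8 -> lands@8:L; in-air after throw: [b1@8:L]
Beat 1 (R): throw ball2 h=6 -> lands@7:R; in-air after throw: [b2@7:R b1@8:L]
Beat 2 (L): throw ball3 h=4 -> lands@6:L; in-air after throw: [b3@6:L b2@7:R b1@8:L]
Beat 3 (R): throw ball4 h=8 -> lands@11:R; in-air after throw: [b3@6:L b2@7:R b1@8:L b4@11:R]
Beat 4 (L): throw ball5 h=6 -> lands@10:L; in-air after throw: [b3@6:L b2@7:R b1@8:L b5@10:L b4@11:R]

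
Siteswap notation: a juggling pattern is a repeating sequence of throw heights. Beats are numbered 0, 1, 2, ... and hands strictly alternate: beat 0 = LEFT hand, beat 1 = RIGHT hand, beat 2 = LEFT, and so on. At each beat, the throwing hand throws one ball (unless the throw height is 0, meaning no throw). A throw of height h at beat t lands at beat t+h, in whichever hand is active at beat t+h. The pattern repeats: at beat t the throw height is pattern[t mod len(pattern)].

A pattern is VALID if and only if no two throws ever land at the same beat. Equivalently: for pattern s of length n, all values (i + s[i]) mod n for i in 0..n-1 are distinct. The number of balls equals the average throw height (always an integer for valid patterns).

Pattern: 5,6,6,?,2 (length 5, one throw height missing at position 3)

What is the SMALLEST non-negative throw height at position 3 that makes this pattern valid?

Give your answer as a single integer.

i=0: (0 + 5) mod 5 = 0
i=1: (1 + 6) mod 5 = 2
i=2: (2 + 6) mod 5 = 3
i=3: s[i]=? (unknown)
i=4: (4 + 2) mod 5 = 1
Known residues: [0, 1, 2, 3]; need a permutation of 0..4, so missing residue r = 4
Need (3 + s) mod 5 = 4; smallest s = (4 - 3) mod 5 = 1

Answer: 1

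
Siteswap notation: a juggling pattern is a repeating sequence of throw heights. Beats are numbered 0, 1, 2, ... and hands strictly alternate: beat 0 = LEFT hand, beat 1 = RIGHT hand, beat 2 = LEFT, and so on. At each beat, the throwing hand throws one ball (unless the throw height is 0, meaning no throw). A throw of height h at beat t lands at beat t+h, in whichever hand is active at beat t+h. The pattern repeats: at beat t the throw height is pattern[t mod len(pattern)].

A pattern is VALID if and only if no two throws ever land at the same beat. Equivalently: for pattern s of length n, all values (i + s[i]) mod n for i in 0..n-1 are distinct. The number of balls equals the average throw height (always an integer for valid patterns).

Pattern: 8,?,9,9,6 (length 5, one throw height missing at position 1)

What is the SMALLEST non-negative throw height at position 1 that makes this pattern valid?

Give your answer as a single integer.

Answer: 3

Derivation:
i=0: (0 + 8) mod 5 = 3
i=1: s[i]=? (unknown)
i=2: (2 + 9) mod 5 = 1
i=3: (3 + 9) mod 5 = 2
i=4: (4 + 6) mod 5 = 0
Known residues: [0, 1, 2, 3]; need a permutation of 0..4, so missing residue r = 4
Need (1 + s) mod 5 = 4; smallest s = (4 - 1) mod 5 = 3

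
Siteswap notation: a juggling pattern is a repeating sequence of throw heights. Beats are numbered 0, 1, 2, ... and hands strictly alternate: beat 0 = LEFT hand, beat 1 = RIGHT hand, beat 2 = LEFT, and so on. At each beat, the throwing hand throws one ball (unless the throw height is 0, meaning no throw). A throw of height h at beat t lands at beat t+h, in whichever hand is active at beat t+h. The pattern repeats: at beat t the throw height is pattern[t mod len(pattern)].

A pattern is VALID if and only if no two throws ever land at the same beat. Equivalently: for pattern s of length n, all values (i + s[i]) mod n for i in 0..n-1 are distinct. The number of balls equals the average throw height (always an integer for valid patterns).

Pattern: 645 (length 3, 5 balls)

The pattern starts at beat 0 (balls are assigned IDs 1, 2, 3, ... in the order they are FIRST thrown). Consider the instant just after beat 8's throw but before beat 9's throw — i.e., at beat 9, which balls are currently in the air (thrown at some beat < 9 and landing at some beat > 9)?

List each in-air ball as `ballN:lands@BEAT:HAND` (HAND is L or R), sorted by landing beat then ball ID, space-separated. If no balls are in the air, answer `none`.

Answer: ball2:lands@10:L ball3:lands@11:R ball1:lands@12:L ball5:lands@13:R

Derivation:
Beat 0 (L): throw ball1 h=6 -> lands@6:L; in-air after throw: [b1@6:L]
Beat 1 (R): throw ball2 h=4 -> lands@5:R; in-air after throw: [b2@5:R b1@6:L]
Beat 2 (L): throw ball3 h=5 -> lands@7:R; in-air after throw: [b2@5:R b1@6:L b3@7:R]
Beat 3 (R): throw ball4 h=6 -> lands@9:R; in-air after throw: [b2@5:R b1@6:L b3@7:R b4@9:R]
Beat 4 (L): throw ball5 h=4 -> lands@8:L; in-air after throw: [b2@5:R b1@6:L b3@7:R b5@8:L b4@9:R]
Beat 5 (R): throw ball2 h=5 -> lands@10:L; in-air after throw: [b1@6:L b3@7:R b5@8:L b4@9:R b2@10:L]
Beat 6 (L): throw ball1 h=6 -> lands@12:L; in-air after throw: [b3@7:R b5@8:L b4@9:R b2@10:L b1@12:L]
Beat 7 (R): throw ball3 h=4 -> lands@11:R; in-air after throw: [b5@8:L b4@9:R b2@10:L b3@11:R b1@12:L]
Beat 8 (L): throw ball5 h=5 -> lands@13:R; in-air after throw: [b4@9:R b2@10:L b3@11:R b1@12:L b5@13:R]
Beat 9 (R): throw ball4 h=6 -> lands@15:R; in-air after throw: [b2@10:L b3@11:R b1@12:L b5@13:R b4@15:R]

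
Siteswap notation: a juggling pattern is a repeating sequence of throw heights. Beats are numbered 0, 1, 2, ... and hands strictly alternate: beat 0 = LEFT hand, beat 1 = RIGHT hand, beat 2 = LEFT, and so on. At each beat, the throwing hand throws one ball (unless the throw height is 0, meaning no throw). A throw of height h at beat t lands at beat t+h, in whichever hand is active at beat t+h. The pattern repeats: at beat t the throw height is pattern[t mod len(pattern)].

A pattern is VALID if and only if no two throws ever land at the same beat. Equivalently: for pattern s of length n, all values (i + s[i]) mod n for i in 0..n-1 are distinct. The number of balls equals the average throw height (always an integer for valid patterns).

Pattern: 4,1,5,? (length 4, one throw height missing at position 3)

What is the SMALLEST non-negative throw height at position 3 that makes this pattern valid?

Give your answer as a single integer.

Answer: 2

Derivation:
i=0: (0 + 4) mod 4 = 0
i=1: (1 + 1) mod 4 = 2
i=2: (2 + 5) mod 4 = 3
i=3: s[i]=? (unknown)
Known residues: [0, 2, 3]; need a permutation of 0..3, so missing residue r = 1
Need (3 + s) mod 4 = 1; smallest s = (1 - 3) mod 4 = 2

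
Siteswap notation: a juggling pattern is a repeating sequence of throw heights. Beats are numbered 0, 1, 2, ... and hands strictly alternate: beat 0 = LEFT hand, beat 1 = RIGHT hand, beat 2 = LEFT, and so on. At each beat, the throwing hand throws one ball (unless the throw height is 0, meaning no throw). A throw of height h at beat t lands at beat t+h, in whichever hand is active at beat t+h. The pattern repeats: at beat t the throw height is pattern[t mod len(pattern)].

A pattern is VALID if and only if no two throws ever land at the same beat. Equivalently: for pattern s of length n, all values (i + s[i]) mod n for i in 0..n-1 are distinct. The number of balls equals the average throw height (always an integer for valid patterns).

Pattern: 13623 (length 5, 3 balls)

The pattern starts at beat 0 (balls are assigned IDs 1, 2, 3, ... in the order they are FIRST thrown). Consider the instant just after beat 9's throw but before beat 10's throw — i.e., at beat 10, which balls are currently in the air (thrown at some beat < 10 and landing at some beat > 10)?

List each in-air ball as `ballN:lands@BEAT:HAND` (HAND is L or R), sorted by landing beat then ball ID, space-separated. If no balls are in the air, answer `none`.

Answer: ball3:lands@12:L ball1:lands@13:R

Derivation:
Beat 0 (L): throw ball1 h=1 -> lands@1:R; in-air after throw: [b1@1:R]
Beat 1 (R): throw ball1 h=3 -> lands@4:L; in-air after throw: [b1@4:L]
Beat 2 (L): throw ball2 h=6 -> lands@8:L; in-air after throw: [b1@4:L b2@8:L]
Beat 3 (R): throw ball3 h=2 -> lands@5:R; in-air after throw: [b1@4:L b3@5:R b2@8:L]
Beat 4 (L): throw ball1 h=3 -> lands@7:R; in-air after throw: [b3@5:R b1@7:R b2@8:L]
Beat 5 (R): throw ball3 h=1 -> lands@6:L; in-air after throw: [b3@6:L b1@7:R b2@8:L]
Beat 6 (L): throw ball3 h=3 -> lands@9:R; in-air after throw: [b1@7:R b2@8:L b3@9:R]
Beat 7 (R): throw ball1 h=6 -> lands@13:R; in-air after throw: [b2@8:L b3@9:R b1@13:R]
Beat 8 (L): throw ball2 h=2 -> lands@10:L; in-air after throw: [b3@9:R b2@10:L b1@13:R]
Beat 9 (R): throw ball3 h=3 -> lands@12:L; in-air after throw: [b2@10:L b3@12:L b1@13:R]
Beat 10 (L): throw ball2 h=1 -> lands@11:R; in-air after throw: [b2@11:R b3@12:L b1@13:R]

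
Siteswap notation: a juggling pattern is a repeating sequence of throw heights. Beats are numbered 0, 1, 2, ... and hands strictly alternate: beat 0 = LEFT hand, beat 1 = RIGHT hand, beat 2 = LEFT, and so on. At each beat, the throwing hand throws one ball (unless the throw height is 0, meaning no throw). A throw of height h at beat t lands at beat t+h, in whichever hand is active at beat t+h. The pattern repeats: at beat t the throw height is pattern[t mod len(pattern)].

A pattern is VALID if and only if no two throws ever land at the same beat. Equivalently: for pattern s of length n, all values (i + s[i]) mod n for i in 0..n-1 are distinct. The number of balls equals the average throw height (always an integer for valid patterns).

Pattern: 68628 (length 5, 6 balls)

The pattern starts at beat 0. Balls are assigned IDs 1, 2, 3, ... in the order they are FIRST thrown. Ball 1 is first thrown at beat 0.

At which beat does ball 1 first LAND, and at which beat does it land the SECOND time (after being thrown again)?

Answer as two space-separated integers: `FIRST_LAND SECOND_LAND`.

Beat 0 (L): throw ball1 h=6 -> lands@6:L; in-air after throw: [b1@6:L]
Beat 1 (R): throw ball2 h=8 -> lands@9:R; in-air after throw: [b1@6:L b2@9:R]
Beat 2 (L): throw ball3 h=6 -> lands@8:L; in-air after throw: [b1@6:L b3@8:L b2@9:R]
Beat 3 (R): throw ball4 h=2 -> lands@5:R; in-air after throw: [b4@5:R b1@6:L b3@8:L b2@9:R]
Beat 4 (L): throw ball5 h=8 -> lands@12:L; in-air after throw: [b4@5:R b1@6:L b3@8:L b2@9:R b5@12:L]
Beat 5 (R): throw ball4 h=6 -> lands@11:R; in-air after throw: [b1@6:L b3@8:L b2@9:R b4@11:R b5@12:L]
Beat 6 (L): throw ball1 h=8 -> lands@14:L; in-air after throw: [b3@8:L b2@9:R b4@11:R b5@12:L b1@14:L]
Beat 7 (R): throw ball6 h=6 -> lands@13:R; in-air after throw: [b3@8:L b2@9:R b4@11:R b5@12:L b6@13:R b1@14:L]
Beat 8 (L): throw ball3 h=2 -> lands@10:L; in-air after throw: [b2@9:R b3@10:L b4@11:R b5@12:L b6@13:R b1@14:L]
Beat 9 (R): throw ball2 h=8 -> lands@17:R; in-air after throw: [b3@10:L b4@11:R b5@12:L b6@13:R b1@14:L b2@17:R]
Beat 10 (L): throw ball3 h=6 -> lands@16:L; in-air after throw: [b4@11:R b5@12:L b6@13:R b1@14:L b3@16:L b2@17:R]
Beat 11 (R): throw ball4 h=8 -> lands@19:R; in-air after throw: [b5@12:L b6@13:R b1@14:L b3@16:L b2@17:R b4@19:R]
Beat 12 (L): throw ball5 h=6 -> lands@18:L; in-air after throw: [b6@13:R b1@14:L b3@16:L b2@17:R b5@18:L b4@19:R]
Beat 13 (R): throw ball6 h=2 -> lands@15:R; in-air after throw: [b1@14:L b6@15:R b3@16:L b2@17:R b5@18:L b4@19:R]
Beat 14 (L): throw ball1 h=8 -> lands@22:L; in-air after throw: [b6@15:R b3@16:L b2@17:R b5@18:L b4@19:R b1@22:L]
Ball 1: thrown@0 h=6 -> first land @6; rethrown@6 h=8 -> second land @14

Answer: 6 14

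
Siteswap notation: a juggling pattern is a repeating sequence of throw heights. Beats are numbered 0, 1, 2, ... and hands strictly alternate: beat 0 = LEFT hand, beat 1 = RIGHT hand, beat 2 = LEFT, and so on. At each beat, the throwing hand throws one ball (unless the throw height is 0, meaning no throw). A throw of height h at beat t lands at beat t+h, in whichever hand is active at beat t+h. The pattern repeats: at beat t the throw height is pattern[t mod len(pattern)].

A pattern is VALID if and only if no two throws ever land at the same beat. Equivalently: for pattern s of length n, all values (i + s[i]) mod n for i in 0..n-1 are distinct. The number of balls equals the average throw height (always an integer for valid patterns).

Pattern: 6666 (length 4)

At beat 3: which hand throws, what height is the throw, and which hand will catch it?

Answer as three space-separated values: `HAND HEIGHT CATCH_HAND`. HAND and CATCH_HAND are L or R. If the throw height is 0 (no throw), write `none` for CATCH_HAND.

Answer: R 6 R

Derivation:
Beat 3: 3 mod 2 = 1, so hand = R
Throw height = pattern[3 mod 4] = pattern[3] = 6
Lands at beat 3+6=9, 9 mod 2 = 1, so catch hand = R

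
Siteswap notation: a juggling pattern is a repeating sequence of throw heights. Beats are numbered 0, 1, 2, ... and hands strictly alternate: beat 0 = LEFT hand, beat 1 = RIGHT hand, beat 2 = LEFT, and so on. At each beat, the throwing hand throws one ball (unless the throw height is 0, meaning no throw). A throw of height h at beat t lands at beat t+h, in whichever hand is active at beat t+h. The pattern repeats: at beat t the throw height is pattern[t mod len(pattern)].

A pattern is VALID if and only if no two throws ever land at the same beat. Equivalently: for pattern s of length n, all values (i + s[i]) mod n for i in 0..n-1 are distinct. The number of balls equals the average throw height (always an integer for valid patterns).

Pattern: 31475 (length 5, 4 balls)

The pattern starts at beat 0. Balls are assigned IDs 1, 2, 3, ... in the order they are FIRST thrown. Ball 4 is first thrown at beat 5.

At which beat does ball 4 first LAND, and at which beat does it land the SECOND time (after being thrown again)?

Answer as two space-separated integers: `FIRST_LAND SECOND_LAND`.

Beat 0 (L): throw ball1 h=3 -> lands@3:R; in-air after throw: [b1@3:R]
Beat 1 (R): throw ball2 h=1 -> lands@2:L; in-air after throw: [b2@2:L b1@3:R]
Beat 2 (L): throw ball2 h=4 -> lands@6:L; in-air after throw: [b1@3:R b2@6:L]
Beat 3 (R): throw ball1 h=7 -> lands@10:L; in-air after throw: [b2@6:L b1@10:L]
Beat 4 (L): throw ball3 h=5 -> lands@9:R; in-air after throw: [b2@6:L b3@9:R b1@10:L]
Beat 5 (R): throw ball4 h=3 -> lands@8:L; in-air after throw: [b2@6:L b4@8:L b3@9:R b1@10:L]
Beat 6 (L): throw ball2 h=1 -> lands@7:R; in-air after throw: [b2@7:R b4@8:L b3@9:R b1@10:L]
Beat 7 (R): throw ball2 h=4 -> lands@11:R; in-air after throw: [b4@8:L b3@9:R b1@10:L b2@11:R]
Beat 8 (L): throw ball4 h=7 -> lands@15:R; in-air after throw: [b3@9:R b1@10:L b2@11:R b4@15:R]
Beat 9 (R): throw ball3 h=5 -> lands@14:L; in-air after throw: [b1@10:L b2@11:R b3@14:L b4@15:R]
Beat 10 (L): throw ball1 h=3 -> lands@13:R; in-air after throw: [b2@11:R b1@13:R b3@14:L b4@15:R]
Beat 11 (R): throw ball2 h=1 -> lands@12:L; in-air after throw: [b2@12:L b1@13:R b3@14:L b4@15:R]
Beat 12 (L): throw ball2 h=4 -> lands@16:L; in-air after throw: [b1@13:R b3@14:L b4@15:R b2@16:L]
Beat 13 (R): throw ball1 h=7 -> lands@20:L; in-air after throw: [b3@14:L b4@15:R b2@16:L b1@20:L]
Beat 14 (L): throw ball3 h=5 -> lands@19:R; in-air after throw: [b4@15:R b2@16:L b3@19:R b1@20:L]
Beat 15 (R): throw ball4 h=3 -> lands@18:L; in-air after throw: [b2@16:L b4@18:L b3@19:R b1@20:L]
Ball 4: thrown@5 h=3 -> first land @8; rethrown@8 h=7 -> second land @15

Answer: 8 15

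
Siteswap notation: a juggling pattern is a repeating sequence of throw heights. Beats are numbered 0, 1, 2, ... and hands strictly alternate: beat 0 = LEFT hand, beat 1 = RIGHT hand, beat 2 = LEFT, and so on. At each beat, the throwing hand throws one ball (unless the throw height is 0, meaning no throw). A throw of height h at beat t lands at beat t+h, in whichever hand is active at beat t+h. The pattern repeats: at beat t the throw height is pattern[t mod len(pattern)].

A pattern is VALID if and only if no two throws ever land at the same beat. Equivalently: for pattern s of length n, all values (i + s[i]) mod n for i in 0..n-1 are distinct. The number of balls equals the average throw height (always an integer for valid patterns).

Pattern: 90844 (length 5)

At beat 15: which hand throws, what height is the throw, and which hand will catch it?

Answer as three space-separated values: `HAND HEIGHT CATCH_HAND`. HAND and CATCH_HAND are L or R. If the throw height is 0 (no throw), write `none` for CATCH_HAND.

Answer: R 9 L

Derivation:
Beat 15: 15 mod 2 = 1, so hand = R
Throw height = pattern[15 mod 5] = pattern[0] = 9
Lands at beat 15+9=24, 24 mod 2 = 0, so catch hand = L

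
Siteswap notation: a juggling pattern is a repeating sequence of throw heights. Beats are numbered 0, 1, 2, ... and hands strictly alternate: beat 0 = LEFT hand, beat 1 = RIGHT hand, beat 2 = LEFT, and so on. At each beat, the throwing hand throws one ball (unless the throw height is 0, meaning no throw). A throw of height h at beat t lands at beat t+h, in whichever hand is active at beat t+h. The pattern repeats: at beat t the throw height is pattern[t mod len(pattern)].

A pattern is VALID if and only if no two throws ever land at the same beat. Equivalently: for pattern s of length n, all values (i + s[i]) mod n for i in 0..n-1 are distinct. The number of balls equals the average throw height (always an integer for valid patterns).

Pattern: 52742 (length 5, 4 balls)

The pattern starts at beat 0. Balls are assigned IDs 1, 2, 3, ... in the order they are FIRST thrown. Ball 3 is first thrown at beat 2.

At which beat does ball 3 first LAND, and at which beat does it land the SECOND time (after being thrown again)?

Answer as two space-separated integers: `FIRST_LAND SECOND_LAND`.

Answer: 9 11

Derivation:
Beat 0 (L): throw ball1 h=5 -> lands@5:R; in-air after throw: [b1@5:R]
Beat 1 (R): throw ball2 h=2 -> lands@3:R; in-air after throw: [b2@3:R b1@5:R]
Beat 2 (L): throw ball3 h=7 -> lands@9:R; in-air after throw: [b2@3:R b1@5:R b3@9:R]
Beat 3 (R): throw ball2 h=4 -> lands@7:R; in-air after throw: [b1@5:R b2@7:R b3@9:R]
Beat 4 (L): throw ball4 h=2 -> lands@6:L; in-air after throw: [b1@5:R b4@6:L b2@7:R b3@9:R]
Beat 5 (R): throw ball1 h=5 -> lands@10:L; in-air after throw: [b4@6:L b2@7:R b3@9:R b1@10:L]
Beat 6 (L): throw ball4 h=2 -> lands@8:L; in-air after throw: [b2@7:R b4@8:L b3@9:R b1@10:L]
Beat 7 (R): throw ball2 h=7 -> lands@14:L; in-air after throw: [b4@8:L b3@9:R b1@10:L b2@14:L]
Beat 8 (L): throw ball4 h=4 -> lands@12:L; in-air after throw: [b3@9:R b1@10:L b4@12:L b2@14:L]
Beat 9 (R): throw ball3 h=2 -> lands@11:R; in-air after throw: [b1@10:L b3@11:R b4@12:L b2@14:L]
Beat 10 (L): throw ball1 h=5 -> lands@15:R; in-air after throw: [b3@11:R b4@12:L b2@14:L b1@15:R]
Beat 11 (R): throw ball3 h=2 -> lands@13:R; in-air after throw: [b4@12:L b3@13:R b2@14:L b1@15:R]
Ball 3: thrown@2 h=7 -> first land @9; rethrown@9 h=2 -> second land @11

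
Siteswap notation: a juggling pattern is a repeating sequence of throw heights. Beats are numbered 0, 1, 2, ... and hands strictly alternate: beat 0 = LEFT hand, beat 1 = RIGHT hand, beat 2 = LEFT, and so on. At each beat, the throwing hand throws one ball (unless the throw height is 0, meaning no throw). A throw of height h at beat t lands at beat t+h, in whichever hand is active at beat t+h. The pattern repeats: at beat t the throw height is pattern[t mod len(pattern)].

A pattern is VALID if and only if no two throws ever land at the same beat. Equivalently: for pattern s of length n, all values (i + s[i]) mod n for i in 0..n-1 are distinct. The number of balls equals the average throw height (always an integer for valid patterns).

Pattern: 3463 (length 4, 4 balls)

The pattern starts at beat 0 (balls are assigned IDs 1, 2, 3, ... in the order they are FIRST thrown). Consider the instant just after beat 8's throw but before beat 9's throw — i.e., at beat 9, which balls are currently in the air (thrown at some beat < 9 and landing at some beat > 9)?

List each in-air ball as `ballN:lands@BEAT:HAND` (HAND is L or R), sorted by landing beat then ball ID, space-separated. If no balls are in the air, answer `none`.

Answer: ball4:lands@10:L ball3:lands@11:R ball1:lands@12:L

Derivation:
Beat 0 (L): throw ball1 h=3 -> lands@3:R; in-air after throw: [b1@3:R]
Beat 1 (R): throw ball2 h=4 -> lands@5:R; in-air after throw: [b1@3:R b2@5:R]
Beat 2 (L): throw ball3 h=6 -> lands@8:L; in-air after throw: [b1@3:R b2@5:R b3@8:L]
Beat 3 (R): throw ball1 h=3 -> lands@6:L; in-air after throw: [b2@5:R b1@6:L b3@8:L]
Beat 4 (L): throw ball4 h=3 -> lands@7:R; in-air after throw: [b2@5:R b1@6:L b4@7:R b3@8:L]
Beat 5 (R): throw ball2 h=4 -> lands@9:R; in-air after throw: [b1@6:L b4@7:R b3@8:L b2@9:R]
Beat 6 (L): throw ball1 h=6 -> lands@12:L; in-air after throw: [b4@7:R b3@8:L b2@9:R b1@12:L]
Beat 7 (R): throw ball4 h=3 -> lands@10:L; in-air after throw: [b3@8:L b2@9:R b4@10:L b1@12:L]
Beat 8 (L): throw ball3 h=3 -> lands@11:R; in-air after throw: [b2@9:R b4@10:L b3@11:R b1@12:L]
Beat 9 (R): throw ball2 h=4 -> lands@13:R; in-air after throw: [b4@10:L b3@11:R b1@12:L b2@13:R]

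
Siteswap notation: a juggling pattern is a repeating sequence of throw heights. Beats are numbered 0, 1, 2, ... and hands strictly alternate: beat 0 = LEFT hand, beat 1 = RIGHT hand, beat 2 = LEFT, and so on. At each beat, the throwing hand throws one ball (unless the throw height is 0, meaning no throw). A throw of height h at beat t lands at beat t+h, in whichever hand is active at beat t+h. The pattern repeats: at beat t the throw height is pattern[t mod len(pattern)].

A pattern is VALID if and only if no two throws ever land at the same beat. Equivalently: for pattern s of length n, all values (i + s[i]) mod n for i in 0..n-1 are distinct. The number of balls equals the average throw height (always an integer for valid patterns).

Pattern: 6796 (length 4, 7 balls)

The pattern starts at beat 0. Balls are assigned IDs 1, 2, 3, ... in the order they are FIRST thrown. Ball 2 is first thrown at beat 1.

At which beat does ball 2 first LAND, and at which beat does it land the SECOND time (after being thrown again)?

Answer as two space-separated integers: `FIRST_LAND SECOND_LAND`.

Answer: 8 14

Derivation:
Beat 0 (L): throw ball1 h=6 -> lands@6:L; in-air after throw: [b1@6:L]
Beat 1 (R): throw ball2 h=7 -> lands@8:L; in-air after throw: [b1@6:L b2@8:L]
Beat 2 (L): throw ball3 h=9 -> lands@11:R; in-air after throw: [b1@6:L b2@8:L b3@11:R]
Beat 3 (R): throw ball4 h=6 -> lands@9:R; in-air after throw: [b1@6:L b2@8:L b4@9:R b3@11:R]
Beat 4 (L): throw ball5 h=6 -> lands@10:L; in-air after throw: [b1@6:L b2@8:L b4@9:R b5@10:L b3@11:R]
Beat 5 (R): throw ball6 h=7 -> lands@12:L; in-air after throw: [b1@6:L b2@8:L b4@9:R b5@10:L b3@11:R b6@12:L]
Beat 6 (L): throw ball1 h=9 -> lands@15:R; in-air after throw: [b2@8:L b4@9:R b5@10:L b3@11:R b6@12:L b1@15:R]
Beat 7 (R): throw ball7 h=6 -> lands@13:R; in-air after throw: [b2@8:L b4@9:R b5@10:L b3@11:R b6@12:L b7@13:R b1@15:R]
Beat 8 (L): throw ball2 h=6 -> lands@14:L; in-air after throw: [b4@9:R b5@10:L b3@11:R b6@12:L b7@13:R b2@14:L b1@15:R]
Beat 9 (R): throw ball4 h=7 -> lands@16:L; in-air after throw: [b5@10:L b3@11:R b6@12:L b7@13:R b2@14:L b1@15:R b4@16:L]
Beat 10 (L): throw ball5 h=9 -> lands@19:R; in-air after throw: [b3@11:R b6@12:L b7@13:R b2@14:L b1@15:R b4@16:L b5@19:R]
Beat 11 (R): throw ball3 h=6 -> lands@17:R; in-air after throw: [b6@12:L b7@13:R b2@14:L b1@15:R b4@16:L b3@17:R b5@19:R]
Beat 12 (L): throw ball6 h=6 -> lands@18:L; in-air after throw: [b7@13:R b2@14:L b1@15:R b4@16:L b3@17:R b6@18:L b5@19:R]
Beat 13 (R): throw ball7 h=7 -> lands@20:L; in-air after throw: [b2@14:L b1@15:R b4@16:L b3@17:R b6@18:L b5@19:R b7@20:L]
Beat 14 (L): throw ball2 h=9 -> lands@23:R; in-air after throw: [b1@15:R b4@16:L b3@17:R b6@18:L b5@19:R b7@20:L b2@23:R]
Ball 2: thrown@1 h=7 -> first land @8; rethrown@8 h=6 -> second land @14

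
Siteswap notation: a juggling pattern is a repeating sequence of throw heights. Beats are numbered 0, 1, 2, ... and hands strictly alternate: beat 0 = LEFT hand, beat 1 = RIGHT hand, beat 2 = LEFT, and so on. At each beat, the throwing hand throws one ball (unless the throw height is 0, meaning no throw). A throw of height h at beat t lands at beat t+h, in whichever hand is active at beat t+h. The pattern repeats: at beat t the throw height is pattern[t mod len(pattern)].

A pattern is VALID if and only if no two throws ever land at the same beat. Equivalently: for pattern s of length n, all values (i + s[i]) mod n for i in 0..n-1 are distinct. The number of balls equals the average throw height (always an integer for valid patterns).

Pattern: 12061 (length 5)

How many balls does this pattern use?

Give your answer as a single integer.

Pattern = [1, 2, 0, 6, 1], length n = 5
  position 0: throw height = 1, running sum = 1
  position 1: throw height = 2, running sum = 3
  position 2: throw height = 0, running sum = 3
  position 3: throw height = 6, running sum = 9
  position 4: throw height = 1, running sum = 10
Total sum = 10; balls = sum / n = 10 / 5 = 2

Answer: 2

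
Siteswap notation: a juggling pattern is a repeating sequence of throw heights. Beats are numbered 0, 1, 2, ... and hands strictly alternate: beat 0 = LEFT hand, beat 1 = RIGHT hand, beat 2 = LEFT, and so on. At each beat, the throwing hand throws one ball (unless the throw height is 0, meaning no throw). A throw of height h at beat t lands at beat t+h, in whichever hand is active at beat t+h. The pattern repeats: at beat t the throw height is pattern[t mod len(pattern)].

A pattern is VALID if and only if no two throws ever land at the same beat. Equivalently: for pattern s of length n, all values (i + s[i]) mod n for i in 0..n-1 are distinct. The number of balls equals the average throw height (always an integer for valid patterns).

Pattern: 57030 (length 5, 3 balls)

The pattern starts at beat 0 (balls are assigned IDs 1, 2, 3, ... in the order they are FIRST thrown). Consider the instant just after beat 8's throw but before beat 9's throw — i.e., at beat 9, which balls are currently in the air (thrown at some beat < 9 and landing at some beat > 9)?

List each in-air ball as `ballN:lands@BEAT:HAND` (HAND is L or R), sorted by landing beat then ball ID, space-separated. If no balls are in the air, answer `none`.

Beat 0 (L): throw ball1 h=5 -> lands@5:R; in-air after throw: [b1@5:R]
Beat 1 (R): throw ball2 h=7 -> lands@8:L; in-air after throw: [b1@5:R b2@8:L]
Beat 3 (R): throw ball3 h=3 -> lands@6:L; in-air after throw: [b1@5:R b3@6:L b2@8:L]
Beat 5 (R): throw ball1 h=5 -> lands@10:L; in-air after throw: [b3@6:L b2@8:L b1@10:L]
Beat 6 (L): throw ball3 h=7 -> lands@13:R; in-air after throw: [b2@8:L b1@10:L b3@13:R]
Beat 8 (L): throw ball2 h=3 -> lands@11:R; in-air after throw: [b1@10:L b2@11:R b3@13:R]

Answer: ball1:lands@10:L ball2:lands@11:R ball3:lands@13:R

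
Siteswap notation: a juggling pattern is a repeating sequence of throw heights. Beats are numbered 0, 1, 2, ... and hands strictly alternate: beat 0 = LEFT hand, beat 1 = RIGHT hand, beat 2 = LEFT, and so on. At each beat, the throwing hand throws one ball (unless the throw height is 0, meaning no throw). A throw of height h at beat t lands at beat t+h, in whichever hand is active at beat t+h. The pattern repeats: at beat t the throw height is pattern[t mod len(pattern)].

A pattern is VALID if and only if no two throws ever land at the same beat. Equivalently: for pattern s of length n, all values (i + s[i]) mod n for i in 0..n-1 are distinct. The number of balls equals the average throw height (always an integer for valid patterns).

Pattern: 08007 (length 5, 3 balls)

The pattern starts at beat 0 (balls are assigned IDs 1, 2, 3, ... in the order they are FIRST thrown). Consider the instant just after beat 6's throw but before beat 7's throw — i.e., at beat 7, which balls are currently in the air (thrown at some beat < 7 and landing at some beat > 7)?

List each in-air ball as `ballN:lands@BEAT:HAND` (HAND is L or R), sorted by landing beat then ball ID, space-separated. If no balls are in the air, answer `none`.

Answer: ball1:lands@9:R ball2:lands@11:R ball3:lands@14:L

Derivation:
Beat 1 (R): throw ball1 h=8 -> lands@9:R; in-air after throw: [b1@9:R]
Beat 4 (L): throw ball2 h=7 -> lands@11:R; in-air after throw: [b1@9:R b2@11:R]
Beat 6 (L): throw ball3 h=8 -> lands@14:L; in-air after throw: [b1@9:R b2@11:R b3@14:L]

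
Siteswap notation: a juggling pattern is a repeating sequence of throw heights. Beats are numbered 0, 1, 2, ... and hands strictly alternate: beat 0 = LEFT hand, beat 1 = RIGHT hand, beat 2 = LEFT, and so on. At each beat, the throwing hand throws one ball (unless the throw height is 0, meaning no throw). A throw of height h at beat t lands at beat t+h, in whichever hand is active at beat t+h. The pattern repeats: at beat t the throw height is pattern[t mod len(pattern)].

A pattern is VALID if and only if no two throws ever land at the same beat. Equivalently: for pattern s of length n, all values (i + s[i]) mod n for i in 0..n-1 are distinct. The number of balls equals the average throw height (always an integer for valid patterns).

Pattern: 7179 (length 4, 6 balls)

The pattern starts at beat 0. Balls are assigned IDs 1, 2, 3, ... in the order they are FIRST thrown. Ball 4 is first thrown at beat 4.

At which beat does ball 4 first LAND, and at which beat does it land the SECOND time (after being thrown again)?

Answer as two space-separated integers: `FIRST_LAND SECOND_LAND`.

Beat 0 (L): throw ball1 h=7 -> lands@7:R; in-air after throw: [b1@7:R]
Beat 1 (R): throw ball2 h=1 -> lands@2:L; in-air after throw: [b2@2:L b1@7:R]
Beat 2 (L): throw ball2 h=7 -> lands@9:R; in-air after throw: [b1@7:R b2@9:R]
Beat 3 (R): throw ball3 h=9 -> lands@12:L; in-air after throw: [b1@7:R b2@9:R b3@12:L]
Beat 4 (L): throw ball4 h=7 -> lands@11:R; in-air after throw: [b1@7:R b2@9:R b4@11:R b3@12:L]
Beat 5 (R): throw ball5 h=1 -> lands@6:L; in-air after throw: [b5@6:L b1@7:R b2@9:R b4@11:R b3@12:L]
Beat 6 (L): throw ball5 h=7 -> lands@13:R; in-air after throw: [b1@7:R b2@9:R b4@11:R b3@12:L b5@13:R]
Beat 7 (R): throw ball1 h=9 -> lands@16:L; in-air after throw: [b2@9:R b4@11:R b3@12:L b5@13:R b1@16:L]
Beat 8 (L): throw ball6 h=7 -> lands@15:R; in-air after throw: [b2@9:R b4@11:R b3@12:L b5@13:R b6@15:R b1@16:L]
Beat 9 (R): throw ball2 h=1 -> lands@10:L; in-air after throw: [b2@10:L b4@11:R b3@12:L b5@13:R b6@15:R b1@16:L]
Beat 10 (L): throw ball2 h=7 -> lands@17:R; in-air after throw: [b4@11:R b3@12:L b5@13:R b6@15:R b1@16:L b2@17:R]
Beat 11 (R): throw ball4 h=9 -> lands@20:L; in-air after throw: [b3@12:L b5@13:R b6@15:R b1@16:L b2@17:R b4@20:L]
Beat 12 (L): throw ball3 h=7 -> lands@19:R; in-air after throw: [b5@13:R b6@15:R b1@16:L b2@17:R b3@19:R b4@20:L]
Beat 13 (R): throw ball5 h=1 -> lands@14:L; in-air after throw: [b5@14:L b6@15:R b1@16:L b2@17:R b3@19:R b4@20:L]
Beat 14 (L): throw ball5 h=7 -> lands@21:R; in-air after throw: [b6@15:R b1@16:L b2@17:R b3@19:R b4@20:L b5@21:R]
Ball 4: thrown@4 h=7 -> first land @11; rethrown@11 h=9 -> second land @20

Answer: 11 20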